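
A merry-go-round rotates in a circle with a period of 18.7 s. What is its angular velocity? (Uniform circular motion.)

ω = 2π/T = 2π/18.7 = 0.336 rad/s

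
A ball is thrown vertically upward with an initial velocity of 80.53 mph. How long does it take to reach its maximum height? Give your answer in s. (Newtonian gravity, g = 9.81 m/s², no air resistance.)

v₀ = 80.53 mph × 0.44704 = 36.0001 m/s
t_up = v₀ / g = 36.0001 / 9.81 = 3.67 s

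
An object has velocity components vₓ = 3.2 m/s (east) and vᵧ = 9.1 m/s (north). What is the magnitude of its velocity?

|v| = √(vₓ² + vᵧ²) = √(3.2² + 9.1²) = √(93.05) = 9.65 m/s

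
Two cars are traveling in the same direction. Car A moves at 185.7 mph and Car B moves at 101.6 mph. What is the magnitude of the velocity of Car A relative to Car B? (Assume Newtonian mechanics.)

v_rel = |v_A - v_B| = |185.7 - 101.6| = 84.1 mph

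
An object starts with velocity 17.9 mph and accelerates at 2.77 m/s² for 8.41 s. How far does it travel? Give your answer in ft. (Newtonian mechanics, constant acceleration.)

v₀ = 17.9 mph × 0.44704 = 8.00202 m/s
d = v₀ × t + ½ × a × t² = 8.00202 × 8.41 + 0.5 × 2.77 × 8.41² = 165.255 m
d = 165.255 m / 0.3048 = 542.2 ft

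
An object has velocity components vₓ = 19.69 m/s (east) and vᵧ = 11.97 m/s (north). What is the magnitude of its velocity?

|v| = √(vₓ² + vᵧ²) = √(19.69² + 11.97²) = √(530.977) = 23.04 m/s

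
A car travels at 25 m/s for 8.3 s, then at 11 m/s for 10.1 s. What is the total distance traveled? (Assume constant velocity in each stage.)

d₁ = v₁t₁ = 25 × 8.3 = 207.5 m
d₂ = v₂t₂ = 11 × 10.1 = 111.1 m
d_total = 207.5 + 111.1 = 318.6 m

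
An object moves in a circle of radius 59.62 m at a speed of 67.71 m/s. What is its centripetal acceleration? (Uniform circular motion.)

a_c = v²/r = 67.71²/59.62 = 4584.6441/59.62 = 76.9 m/s²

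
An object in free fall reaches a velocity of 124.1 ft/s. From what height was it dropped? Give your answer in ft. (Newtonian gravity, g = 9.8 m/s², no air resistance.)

v = 124.1 ft/s × 0.3048 = 37.8257 m/s
h = v² / (2g) = 37.8257² / (2 × 9.8) = 72.9992 m
h = 72.9992 m / 0.3048 = 239.5 ft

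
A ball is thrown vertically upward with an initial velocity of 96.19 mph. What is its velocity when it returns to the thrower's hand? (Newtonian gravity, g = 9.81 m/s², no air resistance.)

By conservation of energy (no air resistance), the ball returns to the throw height with the same speed as launch, but directed downward.
|v_ground| = v₀ = 96.19 mph
v_ground = 96.19 mph (downward)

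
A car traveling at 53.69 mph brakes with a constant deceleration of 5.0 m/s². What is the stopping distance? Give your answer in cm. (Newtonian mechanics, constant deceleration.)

v₀ = 53.69 mph × 0.44704 = 24.0016 m/s
d = v₀² / (2a) = 24.0016² / (2 × 5.0) = 576.077 / 10.0 = 57.6077 m
d = 57.6077 m / 0.01 = 5761 cm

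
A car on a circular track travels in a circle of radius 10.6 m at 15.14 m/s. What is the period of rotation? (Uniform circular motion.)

T = 2πr/v = 2π×10.6/15.14 = 4.4 s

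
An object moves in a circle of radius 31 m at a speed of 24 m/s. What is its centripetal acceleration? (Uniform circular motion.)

a_c = v²/r = 24²/31 = 576/31 = 18.58 m/s²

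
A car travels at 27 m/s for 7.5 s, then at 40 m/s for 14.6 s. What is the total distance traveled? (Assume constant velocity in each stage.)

d₁ = v₁t₁ = 27 × 7.5 = 202.5 m
d₂ = v₂t₂ = 40 × 14.6 = 584.0 m
d_total = 202.5 + 584.0 = 786.5 m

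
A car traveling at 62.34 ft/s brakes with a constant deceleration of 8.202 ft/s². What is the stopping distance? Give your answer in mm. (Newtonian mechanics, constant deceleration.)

v₀ = 62.34 ft/s × 0.3048 = 19.0012 m/s
a = 8.202 ft/s² × 0.3048 = 2.49997 m/s²
d = v₀² / (2a) = 19.0012² / (2 × 2.49997) = 361.046 / 4.99994 = 72.2101 m
d = 72.2101 m / 0.001 = 72210 mm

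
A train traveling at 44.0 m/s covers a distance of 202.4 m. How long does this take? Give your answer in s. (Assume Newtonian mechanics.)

t = d / v = 202.4 / 44.0 = 4.6 s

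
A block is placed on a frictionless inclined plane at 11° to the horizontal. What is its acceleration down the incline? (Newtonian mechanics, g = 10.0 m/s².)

a = g sin(θ) = 10.0 × sin(11°) = 10.0 × 0.1908 = 1.91 m/s²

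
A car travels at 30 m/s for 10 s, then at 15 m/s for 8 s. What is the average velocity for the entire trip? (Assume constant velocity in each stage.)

d₁ = v₁t₁ = 30 × 10 = 300 m
d₂ = v₂t₂ = 15 × 8 = 120 m
d_total = 420 m, t_total = 18 s
v_avg = d_total/t_total = 420/18 = 23.33 m/s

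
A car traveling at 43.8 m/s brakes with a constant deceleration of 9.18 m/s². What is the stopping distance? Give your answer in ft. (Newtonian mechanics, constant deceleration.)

d = v₀² / (2a) = 43.8² / (2 × 9.18) = 1918.44 / 18.36 = 104.49 m
d = 104.49 m / 0.3048 = 342.8 ft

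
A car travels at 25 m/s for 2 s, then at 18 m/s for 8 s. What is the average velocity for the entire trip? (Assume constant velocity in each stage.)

d₁ = v₁t₁ = 25 × 2 = 50 m
d₂ = v₂t₂ = 18 × 8 = 144 m
d_total = 194 m, t_total = 10 s
v_avg = d_total/t_total = 194/10 = 19.4 m/s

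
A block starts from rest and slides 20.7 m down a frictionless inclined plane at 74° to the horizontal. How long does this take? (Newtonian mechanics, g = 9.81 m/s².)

a = g sin(θ) = 9.81 × sin(74°) = 9.43 m/s²
t = √(2d/a) = √(2 × 20.7 / 9.43) = 2.1 s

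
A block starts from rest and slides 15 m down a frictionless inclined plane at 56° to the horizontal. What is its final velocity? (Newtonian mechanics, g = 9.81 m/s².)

a = g sin(θ) = 9.81 × sin(56°) = 8.1329 m/s²
v = √(2ad) = √(2 × 8.1329 × 15) = 15.62 m/s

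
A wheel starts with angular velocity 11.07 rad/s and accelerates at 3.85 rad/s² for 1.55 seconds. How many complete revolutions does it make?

θ = ω₀t + ½αt² = 11.07×1.55 + ½×3.85×1.55² = 21.7833125 rad
Total revolutions = θ/(2π) = 21.7833125/(2π) = 3.47
Complete revolutions = ⌊3.47⌋ = 3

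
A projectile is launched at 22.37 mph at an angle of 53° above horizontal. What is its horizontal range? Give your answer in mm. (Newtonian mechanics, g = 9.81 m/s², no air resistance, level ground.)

v₀ = 22.37 mph × 0.44704 = 10.0003 m/s
R = v₀² × sin(2θ) / g = 10.0003² × sin(2 × 53°) / 9.81 = 100.006 × 0.961262 / 9.81 = 9.79939 m
R = 9.79939 m / 0.001 = 9799 mm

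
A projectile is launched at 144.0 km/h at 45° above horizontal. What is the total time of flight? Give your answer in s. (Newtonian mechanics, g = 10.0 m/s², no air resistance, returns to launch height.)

v₀ = 144.0 km/h × 0.2777777777777778 = 40.0 m/s
T = 2 × v₀ × sin(θ) / g = 2 × 40.0 × sin(45°) / 10.0 = 2 × 40.0 × 0.707107 / 10.0 = 5.657 s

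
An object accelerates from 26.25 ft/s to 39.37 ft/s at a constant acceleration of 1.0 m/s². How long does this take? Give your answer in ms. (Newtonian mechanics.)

v₀ = 26.25 ft/s × 0.3048 = 8.001 m/s
v = 39.37 ft/s × 0.3048 = 12.0 m/s
t = (v - v₀) / a = (12.0 - 8.001) / 1.0 = 3.999 s
t = 3.999 s / 0.001 = 3999 ms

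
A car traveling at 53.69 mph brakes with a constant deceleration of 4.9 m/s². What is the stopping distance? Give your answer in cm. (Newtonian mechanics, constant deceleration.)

v₀ = 53.69 mph × 0.44704 = 24.0016 m/s
d = v₀² / (2a) = 24.0016² / (2 × 4.9) = 576.077 / 9.8 = 58.7834 m
d = 58.7834 m / 0.01 = 5878 cm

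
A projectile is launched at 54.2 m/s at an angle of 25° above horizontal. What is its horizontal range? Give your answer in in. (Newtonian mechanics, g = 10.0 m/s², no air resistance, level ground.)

R = v₀² × sin(2θ) / g = 54.2² × sin(2 × 25°) / 10.0 = 2937.64 × 0.766044 / 10.0 = 225.036 m
R = 225.036 m / 0.0254 = 8860 in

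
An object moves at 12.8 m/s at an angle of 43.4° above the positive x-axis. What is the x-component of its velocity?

vₓ = v cos(θ) = 12.8 × cos(43.4°) = 9.3 m/s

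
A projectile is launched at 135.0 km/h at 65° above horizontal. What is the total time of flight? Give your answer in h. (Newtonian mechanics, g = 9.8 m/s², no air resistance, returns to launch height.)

v₀ = 135.0 km/h × 0.2777777777777778 = 37.5 m/s
T = 2 × v₀ × sin(θ) / g = 2 × 37.5 × sin(65°) / 9.8 = 2 × 37.5 × 0.906308 / 9.8 = 6.93603 s
T = 6.93603 s / 3600.0 = 0.001927 h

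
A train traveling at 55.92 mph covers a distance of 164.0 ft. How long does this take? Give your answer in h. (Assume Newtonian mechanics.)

d = 164.0 ft × 0.3048 = 49.9872 m
v = 55.92 mph × 0.44704 = 24.9985 m/s
t = d / v = 49.9872 / 24.9985 = 1.99961 s
t = 1.99961 s / 3600.0 = 0.0005554 h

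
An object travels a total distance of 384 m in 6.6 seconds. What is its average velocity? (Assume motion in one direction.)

v_avg = Δd / Δt = 384 / 6.6 = 58.18 m/s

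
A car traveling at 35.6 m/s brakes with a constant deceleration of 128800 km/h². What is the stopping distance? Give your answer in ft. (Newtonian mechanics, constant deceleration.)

a = 128800 km/h² × 7.716049382716049e-05 = 9.93827 m/s²
d = v₀² / (2a) = 35.6² / (2 × 9.93827) = 1267.36 / 19.8765 = 63.7617 m
d = 63.7617 m / 0.3048 = 209.2 ft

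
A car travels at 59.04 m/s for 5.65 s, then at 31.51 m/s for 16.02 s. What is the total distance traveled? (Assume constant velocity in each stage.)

d₁ = v₁t₁ = 59.04 × 5.65 = 333.576 m
d₂ = v₂t₂ = 31.51 × 16.02 = 504.7902 m
d_total = 333.576 + 504.7902 = 838.37 m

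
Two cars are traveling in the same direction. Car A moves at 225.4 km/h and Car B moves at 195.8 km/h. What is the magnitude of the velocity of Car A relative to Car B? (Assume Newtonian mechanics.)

v_rel = |v_A - v_B| = |225.4 - 195.8| = 29.6 km/h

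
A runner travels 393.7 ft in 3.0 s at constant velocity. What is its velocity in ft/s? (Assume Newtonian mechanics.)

d = 393.7 ft × 0.3048 = 120.0 m
v = d / t = 120.0 / 3.0 = 40.0 m/s
v = 40.0 m/s / 0.3048 = 131.2 ft/s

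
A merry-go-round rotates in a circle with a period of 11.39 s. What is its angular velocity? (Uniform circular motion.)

ω = 2π/T = 2π/11.39 = 0.5516 rad/s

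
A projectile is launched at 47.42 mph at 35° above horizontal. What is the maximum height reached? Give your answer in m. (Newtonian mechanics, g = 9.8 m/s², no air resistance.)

v₀ = 47.42 mph × 0.44704 = 21.1986 m/s
H = v₀² × sin²(θ) / (2g) = 21.1986² × sin(35°)² / (2 × 9.8) = 449.381 × 0.32899 / 19.6 = 7.543 m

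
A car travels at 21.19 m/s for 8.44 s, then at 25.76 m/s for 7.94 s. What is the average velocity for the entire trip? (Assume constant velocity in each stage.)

d₁ = v₁t₁ = 21.19 × 8.44 = 178.8436 m
d₂ = v₂t₂ = 25.76 × 7.94 = 204.5344 m
d_total = 383.378 m, t_total = 16.38 s
v_avg = d_total/t_total = 383.378/16.38 = 23.41 m/s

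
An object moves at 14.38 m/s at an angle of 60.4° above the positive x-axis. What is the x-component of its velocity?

vₓ = v cos(θ) = 14.38 × cos(60.4°) = 7.1 m/s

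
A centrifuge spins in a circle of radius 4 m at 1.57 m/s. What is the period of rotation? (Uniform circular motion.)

T = 2πr/v = 2π×4/1.57 = 16.01 s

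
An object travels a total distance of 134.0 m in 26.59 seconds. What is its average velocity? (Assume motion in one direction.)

v_avg = Δd / Δt = 134.0 / 26.59 = 5.04 m/s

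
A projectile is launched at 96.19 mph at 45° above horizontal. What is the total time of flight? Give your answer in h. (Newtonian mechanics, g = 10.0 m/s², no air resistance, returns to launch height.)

v₀ = 96.19 mph × 0.44704 = 43.0008 m/s
T = 2 × v₀ × sin(θ) / g = 2 × 43.0008 × sin(45°) / 10.0 = 2 × 43.0008 × 0.707107 / 10.0 = 6.08123 s
T = 6.08123 s / 3600.0 = 0.001689 h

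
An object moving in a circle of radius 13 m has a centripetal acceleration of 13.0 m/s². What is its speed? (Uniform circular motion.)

v = √(a_c × r) = √(13.0 × 13) = 13.0 m/s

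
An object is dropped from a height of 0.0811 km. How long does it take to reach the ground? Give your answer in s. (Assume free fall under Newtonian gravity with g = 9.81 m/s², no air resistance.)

h = 0.0811 km × 1000.0 = 81.1 m
t = √(2h/g) = √(2 × 81.1 / 9.81) = 4.066 s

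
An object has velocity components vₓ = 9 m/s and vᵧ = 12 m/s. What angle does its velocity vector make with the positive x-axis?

θ = arctan(vᵧ/vₓ) = arctan(12/9) = 53.13°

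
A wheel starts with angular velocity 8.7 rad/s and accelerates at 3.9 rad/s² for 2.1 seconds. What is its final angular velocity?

ω = ω₀ + αt = 8.7 + 3.9 × 2.1 = 16.89 rad/s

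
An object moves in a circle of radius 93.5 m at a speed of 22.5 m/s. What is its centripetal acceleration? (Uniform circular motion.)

a_c = v²/r = 22.5²/93.5 = 506.25/93.5 = 5.41 m/s²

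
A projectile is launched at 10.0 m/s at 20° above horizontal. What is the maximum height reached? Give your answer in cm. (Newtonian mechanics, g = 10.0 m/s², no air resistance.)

H = v₀² × sin²(θ) / (2g) = 10.0² × sin(20°)² / (2 × 10.0) = 100.0 × 0.116978 / 20.0 = 0.58489 m
H = 0.58489 m / 0.01 = 58.49 cm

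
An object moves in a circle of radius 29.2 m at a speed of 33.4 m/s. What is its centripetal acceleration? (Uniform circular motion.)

a_c = v²/r = 33.4²/29.2 = 1115.56/29.2 = 38.2 m/s²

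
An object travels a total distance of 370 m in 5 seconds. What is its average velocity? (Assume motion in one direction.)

v_avg = Δd / Δt = 370 / 5 = 74.0 m/s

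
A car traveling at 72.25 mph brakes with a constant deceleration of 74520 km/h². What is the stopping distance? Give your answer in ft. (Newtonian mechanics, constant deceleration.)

v₀ = 72.25 mph × 0.44704 = 32.2986 m/s
a = 74520 km/h² × 7.716049382716049e-05 = 5.75 m/s²
d = v₀² / (2a) = 32.2986² / (2 × 5.75) = 1043.2 / 11.5 = 90.713 m
d = 90.713 m / 0.3048 = 297.6 ft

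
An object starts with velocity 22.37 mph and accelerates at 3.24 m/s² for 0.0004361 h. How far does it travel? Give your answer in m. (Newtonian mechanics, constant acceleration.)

v₀ = 22.37 mph × 0.44704 = 10.0003 m/s
t = 0.0004361 h × 3600.0 = 1.56996 s
d = v₀ × t + ½ × a × t² = 10.0003 × 1.56996 + 0.5 × 3.24 × 1.56996² = 19.69 m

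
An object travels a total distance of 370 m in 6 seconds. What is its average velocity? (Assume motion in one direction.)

v_avg = Δd / Δt = 370 / 6 = 61.67 m/s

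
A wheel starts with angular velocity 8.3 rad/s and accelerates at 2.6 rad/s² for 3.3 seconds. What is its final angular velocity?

ω = ω₀ + αt = 8.3 + 2.6 × 3.3 = 16.88 rad/s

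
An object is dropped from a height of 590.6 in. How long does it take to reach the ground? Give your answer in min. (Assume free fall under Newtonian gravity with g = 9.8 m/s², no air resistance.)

h = 590.6 in × 0.0254 = 15.0012 m
t = √(2h/g) = √(2 × 15.0012 / 9.8) = 1.74971 s
t = 1.74971 s / 60.0 = 0.02916 min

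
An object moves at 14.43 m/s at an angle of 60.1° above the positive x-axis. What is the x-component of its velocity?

vₓ = v cos(θ) = 14.43 × cos(60.1°) = 7.19 m/s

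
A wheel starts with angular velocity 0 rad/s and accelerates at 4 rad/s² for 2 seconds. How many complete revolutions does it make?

θ = ω₀t + ½αt² = 0×2 + ½×4×2² = 8.0 rad
Total revolutions = θ/(2π) = 8.0/(2π) = 1.27
Complete revolutions = ⌊1.27⌋ = 1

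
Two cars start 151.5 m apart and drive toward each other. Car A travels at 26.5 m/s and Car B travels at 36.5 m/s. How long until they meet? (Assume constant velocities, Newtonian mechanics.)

Combined speed: v_combined = 26.5 + 36.5 = 63.0 m/s
Time to meet: t = d/v_combined = 151.5/63.0 = 2.4 s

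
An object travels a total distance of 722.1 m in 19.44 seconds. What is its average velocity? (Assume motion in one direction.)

v_avg = Δd / Δt = 722.1 / 19.44 = 37.15 m/s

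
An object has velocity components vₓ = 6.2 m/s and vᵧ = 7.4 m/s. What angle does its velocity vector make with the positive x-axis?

θ = arctan(vᵧ/vₓ) = arctan(7.4/6.2) = 50.04°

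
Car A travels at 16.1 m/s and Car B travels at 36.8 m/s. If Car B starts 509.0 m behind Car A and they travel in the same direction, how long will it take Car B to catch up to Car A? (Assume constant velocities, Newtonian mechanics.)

Relative speed: v_rel = 36.8 - 16.1 = 20.7 m/s
Time to catch: t = d₀/v_rel = 509.0/20.7 = 24.59 s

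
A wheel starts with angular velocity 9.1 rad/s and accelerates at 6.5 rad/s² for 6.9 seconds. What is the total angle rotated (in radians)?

θ = ω₀t + ½αt² = 9.1×6.9 + ½×6.5×6.9² = 217.52 rad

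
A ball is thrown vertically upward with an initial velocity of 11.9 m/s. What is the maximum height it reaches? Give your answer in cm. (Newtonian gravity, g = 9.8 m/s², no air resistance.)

h_max = v₀² / (2g) = 11.9² / (2 × 9.8) = 141.61 / 19.6 = 7.225 m
h_max = 7.225 m / 0.01 = 722.5 cm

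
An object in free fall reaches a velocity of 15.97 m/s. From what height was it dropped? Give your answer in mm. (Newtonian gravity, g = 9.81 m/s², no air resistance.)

h = v² / (2g) = 15.97² / (2 × 9.81) = 12.999 m
h = 12.999 m / 0.001 = 13000 mm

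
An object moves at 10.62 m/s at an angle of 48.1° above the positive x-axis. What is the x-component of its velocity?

vₓ = v cos(θ) = 10.62 × cos(48.1°) = 7.09 m/s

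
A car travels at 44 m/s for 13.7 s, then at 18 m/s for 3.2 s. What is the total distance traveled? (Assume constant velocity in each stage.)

d₁ = v₁t₁ = 44 × 13.7 = 602.8 m
d₂ = v₂t₂ = 18 × 3.2 = 57.6 m
d_total = 602.8 + 57.6 = 660.4 m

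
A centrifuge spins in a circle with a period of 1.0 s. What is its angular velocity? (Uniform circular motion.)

ω = 2π/T = 2π/1.0 = 6.2832 rad/s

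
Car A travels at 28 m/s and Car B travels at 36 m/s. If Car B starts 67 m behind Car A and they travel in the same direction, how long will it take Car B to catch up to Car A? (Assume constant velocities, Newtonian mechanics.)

Relative speed: v_rel = 36 - 28 = 8 m/s
Time to catch: t = d₀/v_rel = 67/8 = 8.38 s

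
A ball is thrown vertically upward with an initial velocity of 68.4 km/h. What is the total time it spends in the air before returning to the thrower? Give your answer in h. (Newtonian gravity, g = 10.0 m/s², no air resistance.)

v₀ = 68.4 km/h × 0.2777777777777778 = 19.0 m/s
t_total = 2 × v₀ / g = 2 × 19.0 / 10.0 = 3.8 s
t_total = 3.8 s / 3600.0 = 0.001056 h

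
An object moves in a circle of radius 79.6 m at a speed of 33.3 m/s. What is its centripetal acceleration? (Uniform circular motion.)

a_c = v²/r = 33.3²/79.6 = 1108.89/79.6 = 13.93 m/s²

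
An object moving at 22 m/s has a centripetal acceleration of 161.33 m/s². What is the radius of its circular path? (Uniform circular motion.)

r = v²/a_c = 22²/161.33 = 3.0 m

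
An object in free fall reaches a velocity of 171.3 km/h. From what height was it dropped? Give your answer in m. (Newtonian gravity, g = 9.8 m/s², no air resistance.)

v = 171.3 km/h × 0.2777777777777778 = 47.5833 m/s
h = v² / (2g) = 47.5833² / (2 × 9.8) = 115.5 m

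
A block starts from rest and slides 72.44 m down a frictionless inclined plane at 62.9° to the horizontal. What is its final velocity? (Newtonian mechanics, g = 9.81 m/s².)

a = g sin(θ) = 9.81 × sin(62.9°) = 8.733 m/s²
v = √(2ad) = √(2 × 8.733 × 72.44) = 35.57 m/s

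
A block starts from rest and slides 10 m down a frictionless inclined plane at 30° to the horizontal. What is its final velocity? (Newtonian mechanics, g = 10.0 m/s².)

a = g sin(θ) = 10.0 × sin(30°) = 5.0 m/s²
v = √(2ad) = √(2 × 5.0 × 10) = 10.0 m/s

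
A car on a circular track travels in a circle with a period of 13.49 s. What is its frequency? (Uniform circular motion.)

f = 1/T = 1/13.49 = 0.0741 Hz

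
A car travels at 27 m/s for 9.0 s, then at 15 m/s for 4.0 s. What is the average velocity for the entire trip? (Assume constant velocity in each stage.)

d₁ = v₁t₁ = 27 × 9.0 = 243.0 m
d₂ = v₂t₂ = 15 × 4.0 = 60.0 m
d_total = 303.0 m, t_total = 13.0 s
v_avg = d_total/t_total = 303.0/13.0 = 23.31 m/s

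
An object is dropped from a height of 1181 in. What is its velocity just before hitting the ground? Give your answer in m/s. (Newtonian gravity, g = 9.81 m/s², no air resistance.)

h = 1181 in × 0.0254 = 29.9974 m
v = √(2gh) = √(2 × 9.81 × 29.9974) = 24.26 m/s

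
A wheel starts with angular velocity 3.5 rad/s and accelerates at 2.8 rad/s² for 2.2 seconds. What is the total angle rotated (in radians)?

θ = ω₀t + ½αt² = 3.5×2.2 + ½×2.8×2.2² = 14.48 rad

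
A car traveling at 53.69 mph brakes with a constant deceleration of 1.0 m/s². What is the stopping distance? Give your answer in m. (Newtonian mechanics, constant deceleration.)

v₀ = 53.69 mph × 0.44704 = 24.0016 m/s
d = v₀² / (2a) = 24.0016² / (2 × 1.0) = 576.077 / 2.0 = 288.0 m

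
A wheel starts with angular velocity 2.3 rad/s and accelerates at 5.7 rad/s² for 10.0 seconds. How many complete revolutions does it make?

θ = ω₀t + ½αt² = 2.3×10.0 + ½×5.7×10.0² = 308.0 rad
Total revolutions = θ/(2π) = 308.0/(2π) = 49.02
Complete revolutions = ⌊49.02⌋ = 49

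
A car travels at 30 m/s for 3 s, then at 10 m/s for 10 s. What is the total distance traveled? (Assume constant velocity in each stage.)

d₁ = v₁t₁ = 30 × 3 = 90 m
d₂ = v₂t₂ = 10 × 10 = 100 m
d_total = 90 + 100 = 190 m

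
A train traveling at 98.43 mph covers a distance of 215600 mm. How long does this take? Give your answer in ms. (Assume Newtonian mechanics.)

d = 215600 mm × 0.001 = 215.6 m
v = 98.43 mph × 0.44704 = 44.0021 m/s
t = d / v = 215.6 / 44.0021 = 4.89977 s
t = 4.89977 s / 0.001 = 4900 ms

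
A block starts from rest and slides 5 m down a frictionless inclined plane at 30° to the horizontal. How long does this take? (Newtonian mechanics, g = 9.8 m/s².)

a = g sin(θ) = 9.8 × sin(30°) = 4.9 m/s²
t = √(2d/a) = √(2 × 5 / 4.9) = 1.43 s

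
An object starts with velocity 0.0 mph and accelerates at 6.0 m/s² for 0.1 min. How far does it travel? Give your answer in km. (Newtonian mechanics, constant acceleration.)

v₀ = 0.0 mph × 0.44704 = 0.0 m/s
t = 0.1 min × 60.0 = 6.0 s
d = v₀ × t + ½ × a × t² = 0.0 × 6.0 + 0.5 × 6.0 × 6.0² = 108.0 m
d = 108.0 m / 1000.0 = 0.108 km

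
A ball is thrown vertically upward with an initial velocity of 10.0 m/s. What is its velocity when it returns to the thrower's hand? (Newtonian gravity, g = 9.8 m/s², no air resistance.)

By conservation of energy (no air resistance), the ball returns to the throw height with the same speed as launch, but directed downward.
|v_ground| = v₀ = 10.0 m/s
v_ground = 10.0 m/s (downward)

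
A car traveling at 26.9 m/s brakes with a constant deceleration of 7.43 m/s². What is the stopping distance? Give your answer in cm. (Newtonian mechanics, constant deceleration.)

d = v₀² / (2a) = 26.9² / (2 × 7.43) = 723.61 / 14.86 = 48.6952 m
d = 48.6952 m / 0.01 = 4870 cm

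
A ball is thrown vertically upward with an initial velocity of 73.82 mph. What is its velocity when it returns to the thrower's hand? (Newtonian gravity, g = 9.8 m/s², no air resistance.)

By conservation of energy (no air resistance), the ball returns to the throw height with the same speed as launch, but directed downward.
|v_ground| = v₀ = 73.82 mph
v_ground = 73.82 mph (downward)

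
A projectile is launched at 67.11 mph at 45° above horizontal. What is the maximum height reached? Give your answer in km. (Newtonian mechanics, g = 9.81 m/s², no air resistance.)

v₀ = 67.11 mph × 0.44704 = 30.0009 m/s
H = v₀² × sin²(θ) / (2g) = 30.0009² × sin(45°)² / (2 × 9.81) = 900.054 × 0.5 / 19.62 = 22.9372 m
H = 22.9372 m / 1000.0 = 0.02294 km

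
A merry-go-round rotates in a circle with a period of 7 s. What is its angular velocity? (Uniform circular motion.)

ω = 2π/T = 2π/7 = 0.8976 rad/s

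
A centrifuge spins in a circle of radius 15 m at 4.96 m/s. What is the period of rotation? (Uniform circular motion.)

T = 2πr/v = 2π×15/4.96 = 19.0 s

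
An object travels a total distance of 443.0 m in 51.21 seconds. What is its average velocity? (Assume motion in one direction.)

v_avg = Δd / Δt = 443.0 / 51.21 = 8.65 m/s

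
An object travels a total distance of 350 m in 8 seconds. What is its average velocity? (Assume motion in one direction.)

v_avg = Δd / Δt = 350 / 8 = 43.75 m/s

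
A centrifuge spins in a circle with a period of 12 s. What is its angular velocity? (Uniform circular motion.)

ω = 2π/T = 2π/12 = 0.5236 rad/s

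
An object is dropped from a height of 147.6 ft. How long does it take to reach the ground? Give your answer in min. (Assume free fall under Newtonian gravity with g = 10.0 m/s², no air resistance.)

h = 147.6 ft × 0.3048 = 44.9885 m
t = √(2h/g) = √(2 × 44.9885 / 10.0) = 2.99962 s
t = 2.99962 s / 60.0 = 0.04999 min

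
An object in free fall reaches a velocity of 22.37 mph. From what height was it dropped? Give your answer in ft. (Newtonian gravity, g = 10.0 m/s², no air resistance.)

v = 22.37 mph × 0.44704 = 10.0003 m/s
h = v² / (2g) = 10.0003² / (2 × 10.0) = 5.0003 m
h = 5.0003 m / 0.3048 = 16.41 ft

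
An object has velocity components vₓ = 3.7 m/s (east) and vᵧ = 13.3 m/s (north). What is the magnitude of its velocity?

|v| = √(vₓ² + vᵧ²) = √(3.7² + 13.3²) = √(190.58) = 13.81 m/s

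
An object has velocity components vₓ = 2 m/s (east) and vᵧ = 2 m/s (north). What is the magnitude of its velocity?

|v| = √(vₓ² + vᵧ²) = √(2² + 2²) = √(8) = 2.83 m/s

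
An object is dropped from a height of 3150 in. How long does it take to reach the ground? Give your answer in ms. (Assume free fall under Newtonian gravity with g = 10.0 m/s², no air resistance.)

h = 3150 in × 0.0254 = 80.01 m
t = √(2h/g) = √(2 × 80.01 / 10.0) = 4.00025 s
t = 4.00025 s / 0.001 = 4000 ms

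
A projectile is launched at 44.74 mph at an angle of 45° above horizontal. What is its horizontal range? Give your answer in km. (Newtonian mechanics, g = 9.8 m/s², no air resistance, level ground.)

v₀ = 44.74 mph × 0.44704 = 20.0006 m/s
R = v₀² × sin(2θ) / g = 20.0006² × sin(2 × 45°) / 9.8 = 400.024 × 1.0 / 9.8 = 40.8188 m
R = 40.8188 m / 1000.0 = 0.04082 km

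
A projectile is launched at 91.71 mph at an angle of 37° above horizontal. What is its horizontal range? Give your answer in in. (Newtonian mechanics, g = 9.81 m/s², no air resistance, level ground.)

v₀ = 91.71 mph × 0.44704 = 40.998 m/s
R = v₀² × sin(2θ) / g = 40.998² × sin(2 × 37°) / 9.81 = 1680.84 × 0.961262 / 9.81 = 164.702 m
R = 164.702 m / 0.0254 = 6484 in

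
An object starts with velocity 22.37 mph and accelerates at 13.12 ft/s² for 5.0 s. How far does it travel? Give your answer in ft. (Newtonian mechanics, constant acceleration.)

v₀ = 22.37 mph × 0.44704 = 10.0003 m/s
a = 13.12 ft/s² × 0.3048 = 3.99898 m/s²
d = v₀ × t + ½ × a × t² = 10.0003 × 5.0 + 0.5 × 3.99898 × 5.0² = 99.9887 m
d = 99.9887 m / 0.3048 = 328.0 ft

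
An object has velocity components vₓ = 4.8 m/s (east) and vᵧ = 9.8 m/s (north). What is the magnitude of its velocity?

|v| = √(vₓ² + vᵧ²) = √(4.8² + 9.8²) = √(119.08) = 10.91 m/s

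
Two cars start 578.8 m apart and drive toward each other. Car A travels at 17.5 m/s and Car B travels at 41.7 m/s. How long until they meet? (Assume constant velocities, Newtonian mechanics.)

Combined speed: v_combined = 17.5 + 41.7 = 59.2 m/s
Time to meet: t = d/v_combined = 578.8/59.2 = 9.78 s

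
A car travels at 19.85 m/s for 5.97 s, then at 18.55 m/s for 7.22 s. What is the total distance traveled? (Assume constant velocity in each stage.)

d₁ = v₁t₁ = 19.85 × 5.97 = 118.5045 m
d₂ = v₂t₂ = 18.55 × 7.22 = 133.931 m
d_total = 118.5045 + 133.931 = 252.44 m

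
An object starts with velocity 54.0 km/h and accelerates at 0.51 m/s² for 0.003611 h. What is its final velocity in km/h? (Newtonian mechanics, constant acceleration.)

v₀ = 54.0 km/h × 0.2777777777777778 = 15.0 m/s
t = 0.003611 h × 3600.0 = 12.9996 s
v = v₀ + a × t = 15.0 + 0.51 × 12.9996 = 21.6298 m/s
v = 21.6298 m/s / 0.2777777777777778 = 77.87 km/h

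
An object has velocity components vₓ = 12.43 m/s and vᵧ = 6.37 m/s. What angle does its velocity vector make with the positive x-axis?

θ = arctan(vᵧ/vₓ) = arctan(6.37/12.43) = 27.13°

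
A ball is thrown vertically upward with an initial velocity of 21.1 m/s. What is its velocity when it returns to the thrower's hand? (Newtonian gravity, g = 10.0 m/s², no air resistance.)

By conservation of energy (no air resistance), the ball returns to the throw height with the same speed as launch, but directed downward.
|v_ground| = v₀ = 21.1 m/s
v_ground = 21.1 m/s (downward)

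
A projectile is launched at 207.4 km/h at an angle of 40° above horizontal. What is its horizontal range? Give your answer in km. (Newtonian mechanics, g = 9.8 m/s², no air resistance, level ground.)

v₀ = 207.4 km/h × 0.2777777777777778 = 57.6111 m/s
R = v₀² × sin(2θ) / g = 57.6111² × sin(2 × 40°) / 9.8 = 3319.04 × 0.984808 / 9.8 = 333.532 m
R = 333.532 m / 1000.0 = 0.3335 km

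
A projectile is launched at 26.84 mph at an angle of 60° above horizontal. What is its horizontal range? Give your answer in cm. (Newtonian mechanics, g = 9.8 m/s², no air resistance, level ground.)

v₀ = 26.84 mph × 0.44704 = 11.9986 m/s
R = v₀² × sin(2θ) / g = 11.9986² × sin(2 × 60°) / 9.8 = 143.966 × 0.866025 / 9.8 = 12.7223 m
R = 12.7223 m / 0.01 = 1272 cm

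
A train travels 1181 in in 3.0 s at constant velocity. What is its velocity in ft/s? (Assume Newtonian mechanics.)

d = 1181 in × 0.0254 = 29.9974 m
v = d / t = 29.9974 / 3.0 = 9.99913 m/s
v = 9.99913 m/s / 0.3048 = 32.81 ft/s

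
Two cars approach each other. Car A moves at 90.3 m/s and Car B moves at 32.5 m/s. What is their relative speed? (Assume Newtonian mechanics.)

v_rel = v_A + v_B = 90.3 + 32.5 = 122.8 m/s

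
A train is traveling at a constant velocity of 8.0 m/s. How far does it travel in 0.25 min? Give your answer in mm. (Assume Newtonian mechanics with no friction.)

t = 0.25 min × 60.0 = 15.0 s
d = v × t = 8.0 × 15.0 = 120.0 m
d = 120.0 m / 0.001 = 120000 mm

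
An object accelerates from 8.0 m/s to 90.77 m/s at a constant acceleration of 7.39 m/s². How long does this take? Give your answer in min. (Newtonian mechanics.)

t = (v - v₀) / a = (90.77 - 8.0) / 7.39 = 11.2003 s
t = 11.2003 s / 60.0 = 0.1867 min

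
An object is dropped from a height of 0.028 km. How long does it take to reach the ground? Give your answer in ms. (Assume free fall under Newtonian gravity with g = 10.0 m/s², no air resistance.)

h = 0.028 km × 1000.0 = 28.0 m
t = √(2h/g) = √(2 × 28.0 / 10.0) = 2.36643 s
t = 2.36643 s / 0.001 = 2366 ms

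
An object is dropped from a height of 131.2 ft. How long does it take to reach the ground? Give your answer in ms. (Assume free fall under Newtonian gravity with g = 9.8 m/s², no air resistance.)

h = 131.2 ft × 0.3048 = 39.9898 m
t = √(2h/g) = √(2 × 39.9898 / 9.8) = 2.85678 s
t = 2.85678 s / 0.001 = 2857 ms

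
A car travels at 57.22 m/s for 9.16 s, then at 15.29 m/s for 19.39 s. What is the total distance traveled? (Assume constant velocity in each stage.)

d₁ = v₁t₁ = 57.22 × 9.16 = 524.1352 m
d₂ = v₂t₂ = 15.29 × 19.39 = 296.4731 m
d_total = 524.1352 + 296.4731 = 820.61 m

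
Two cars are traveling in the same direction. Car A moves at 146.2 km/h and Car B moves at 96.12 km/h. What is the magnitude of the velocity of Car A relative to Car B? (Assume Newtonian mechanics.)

v_rel = |v_A - v_B| = |146.2 - 96.12| = 50.08 km/h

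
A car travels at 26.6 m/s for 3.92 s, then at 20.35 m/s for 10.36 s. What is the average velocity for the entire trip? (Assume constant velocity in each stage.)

d₁ = v₁t₁ = 26.6 × 3.92 = 104.272 m
d₂ = v₂t₂ = 20.35 × 10.36 = 210.826 m
d_total = 315.098 m, t_total = 14.28 s
v_avg = d_total/t_total = 315.098/14.28 = 22.07 m/s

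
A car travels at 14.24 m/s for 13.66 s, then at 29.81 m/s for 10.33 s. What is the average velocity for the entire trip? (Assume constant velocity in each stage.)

d₁ = v₁t₁ = 14.24 × 13.66 = 194.5184 m
d₂ = v₂t₂ = 29.81 × 10.33 = 307.9373 m
d_total = 502.4557 m, t_total = 23.99 s
v_avg = d_total/t_total = 502.4557/23.99 = 20.94 m/s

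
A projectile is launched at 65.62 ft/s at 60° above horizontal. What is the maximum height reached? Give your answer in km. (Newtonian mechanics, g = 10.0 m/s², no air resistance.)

v₀ = 65.62 ft/s × 0.3048 = 20.001 m/s
H = v₀² × sin²(θ) / (2g) = 20.001² × sin(60°)² / (2 × 10.0) = 400.04 × 0.75 / 20.0 = 15.0015 m
H = 15.0015 m / 1000.0 = 0.015 km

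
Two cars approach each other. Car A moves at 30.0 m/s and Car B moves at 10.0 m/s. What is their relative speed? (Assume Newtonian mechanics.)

v_rel = v_A + v_B = 30.0 + 10.0 = 40.0 m/s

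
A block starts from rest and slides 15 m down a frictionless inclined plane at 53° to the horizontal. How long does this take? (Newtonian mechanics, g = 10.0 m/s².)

a = g sin(θ) = 10.0 × sin(53°) = 7.9864 m/s²
t = √(2d/a) = √(2 × 15 / 7.9864) = 1.94 s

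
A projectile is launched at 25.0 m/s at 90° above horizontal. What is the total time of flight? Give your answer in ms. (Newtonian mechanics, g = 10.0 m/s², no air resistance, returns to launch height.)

T = 2 × v₀ × sin(θ) / g = 2 × 25.0 × sin(90°) / 10.0 = 2 × 25.0 × 1.0 / 10.0 = 5.0 s
T = 5.0 s / 0.001 = 5000 ms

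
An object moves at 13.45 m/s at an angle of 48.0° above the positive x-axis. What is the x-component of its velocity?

vₓ = v cos(θ) = 13.45 × cos(48.0°) = 9.0 m/s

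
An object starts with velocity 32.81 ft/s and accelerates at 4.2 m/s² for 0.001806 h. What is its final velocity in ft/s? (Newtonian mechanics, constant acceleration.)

v₀ = 32.81 ft/s × 0.3048 = 10.0005 m/s
t = 0.001806 h × 3600.0 = 6.5016 s
v = v₀ + a × t = 10.0005 + 4.2 × 6.5016 = 37.3072 m/s
v = 37.3072 m/s / 0.3048 = 122.4 ft/s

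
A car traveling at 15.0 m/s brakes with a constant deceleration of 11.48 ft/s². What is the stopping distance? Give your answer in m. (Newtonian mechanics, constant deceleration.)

a = 11.48 ft/s² × 0.3048 = 3.4991 m/s²
d = v₀² / (2a) = 15.0² / (2 × 3.4991) = 225.0 / 6.9982 = 32.15 m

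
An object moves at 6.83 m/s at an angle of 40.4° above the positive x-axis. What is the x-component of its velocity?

vₓ = v cos(θ) = 6.83 × cos(40.4°) = 5.2 m/s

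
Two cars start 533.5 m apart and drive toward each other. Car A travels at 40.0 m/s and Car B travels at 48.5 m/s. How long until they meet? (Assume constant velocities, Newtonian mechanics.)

Combined speed: v_combined = 40.0 + 48.5 = 88.5 m/s
Time to meet: t = d/v_combined = 533.5/88.5 = 6.03 s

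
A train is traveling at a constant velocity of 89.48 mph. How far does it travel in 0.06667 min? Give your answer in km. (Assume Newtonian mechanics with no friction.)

v = 89.48 mph × 0.44704 = 40.0011 m/s
t = 0.06667 min × 60.0 = 4.0002 s
d = v × t = 40.0011 × 4.0002 = 160.012 m
d = 160.012 m / 1000.0 = 0.16 km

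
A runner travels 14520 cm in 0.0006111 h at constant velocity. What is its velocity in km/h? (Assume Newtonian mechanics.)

d = 14520 cm × 0.01 = 145.2 m
t = 0.0006111 h × 3600.0 = 2.19996 s
v = d / t = 145.2 / 2.19996 = 66.0012 m/s
v = 66.0012 m/s / 0.2777777777777778 = 237.6 km/h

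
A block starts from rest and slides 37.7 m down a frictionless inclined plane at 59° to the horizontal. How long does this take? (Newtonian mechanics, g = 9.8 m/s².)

a = g sin(θ) = 9.8 × sin(59°) = 8.4002 m/s²
t = √(2d/a) = √(2 × 37.7 / 8.4002) = 3.0 s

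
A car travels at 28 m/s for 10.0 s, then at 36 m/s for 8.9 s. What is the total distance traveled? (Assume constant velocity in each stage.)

d₁ = v₁t₁ = 28 × 10.0 = 280.0 m
d₂ = v₂t₂ = 36 × 8.9 = 320.4 m
d_total = 280.0 + 320.4 = 600.4 m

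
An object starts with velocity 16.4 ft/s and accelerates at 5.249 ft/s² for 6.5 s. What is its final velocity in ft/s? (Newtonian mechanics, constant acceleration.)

v₀ = 16.4 ft/s × 0.3048 = 4.99872 m/s
a = 5.249 ft/s² × 0.3048 = 1.5999 m/s²
v = v₀ + a × t = 4.99872 + 1.5999 × 6.5 = 15.3981 m/s
v = 15.3981 m/s / 0.3048 = 50.52 ft/s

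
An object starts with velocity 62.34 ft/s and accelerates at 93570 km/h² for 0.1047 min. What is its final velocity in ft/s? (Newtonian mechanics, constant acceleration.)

v₀ = 62.34 ft/s × 0.3048 = 19.0012 m/s
a = 93570 km/h² × 7.716049382716049e-05 = 7.21991 m/s²
t = 0.1047 min × 60.0 = 6.282 s
v = v₀ + a × t = 19.0012 + 7.21991 × 6.282 = 64.3567 m/s
v = 64.3567 m/s / 0.3048 = 211.1 ft/s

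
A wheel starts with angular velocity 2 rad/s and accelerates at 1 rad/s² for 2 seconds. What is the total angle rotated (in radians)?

θ = ω₀t + ½αt² = 2×2 + ½×1×2² = 6.0 rad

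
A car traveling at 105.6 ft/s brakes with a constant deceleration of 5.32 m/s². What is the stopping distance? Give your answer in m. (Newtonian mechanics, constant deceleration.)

v₀ = 105.6 ft/s × 0.3048 = 32.1869 m/s
d = v₀² / (2a) = 32.1869² / (2 × 5.32) = 1036.0 / 10.64 = 97.37 m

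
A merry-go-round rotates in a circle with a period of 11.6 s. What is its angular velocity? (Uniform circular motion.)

ω = 2π/T = 2π/11.6 = 0.5417 rad/s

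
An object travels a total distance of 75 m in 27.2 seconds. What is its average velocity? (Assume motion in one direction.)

v_avg = Δd / Δt = 75 / 27.2 = 2.76 m/s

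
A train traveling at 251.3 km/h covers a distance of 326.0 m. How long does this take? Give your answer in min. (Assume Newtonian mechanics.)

v = 251.3 km/h × 0.2777777777777778 = 69.8056 m/s
t = d / v = 326.0 / 69.8056 = 4.67011 s
t = 4.67011 s / 60.0 = 0.07784 min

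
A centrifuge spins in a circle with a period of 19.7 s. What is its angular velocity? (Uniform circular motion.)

ω = 2π/T = 2π/19.7 = 0.3189 rad/s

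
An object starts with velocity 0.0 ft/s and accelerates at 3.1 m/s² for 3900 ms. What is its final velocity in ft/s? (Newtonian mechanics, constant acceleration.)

v₀ = 0.0 ft/s × 0.3048 = 0.0 m/s
t = 3900 ms × 0.001 = 3.9 s
v = v₀ + a × t = 0.0 + 3.1 × 3.9 = 12.09 m/s
v = 12.09 m/s / 0.3048 = 39.67 ft/s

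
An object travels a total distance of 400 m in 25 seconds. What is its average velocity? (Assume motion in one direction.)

v_avg = Δd / Δt = 400 / 25 = 16.0 m/s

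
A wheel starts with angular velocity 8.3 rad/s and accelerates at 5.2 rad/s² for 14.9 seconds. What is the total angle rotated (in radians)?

θ = ω₀t + ½αt² = 8.3×14.9 + ½×5.2×14.9² = 700.9 rad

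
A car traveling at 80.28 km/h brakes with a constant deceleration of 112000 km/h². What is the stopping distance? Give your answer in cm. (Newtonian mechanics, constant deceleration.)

v₀ = 80.28 km/h × 0.2777777777777778 = 22.3 m/s
a = 112000 km/h² × 7.716049382716049e-05 = 8.64198 m/s²
d = v₀² / (2a) = 22.3² / (2 × 8.64198) = 497.29 / 17.284 = 28.7717 m
d = 28.7717 m / 0.01 = 2877 cm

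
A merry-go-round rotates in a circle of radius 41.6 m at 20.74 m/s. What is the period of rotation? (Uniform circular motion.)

T = 2πr/v = 2π×41.6/20.74 = 12.6 s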